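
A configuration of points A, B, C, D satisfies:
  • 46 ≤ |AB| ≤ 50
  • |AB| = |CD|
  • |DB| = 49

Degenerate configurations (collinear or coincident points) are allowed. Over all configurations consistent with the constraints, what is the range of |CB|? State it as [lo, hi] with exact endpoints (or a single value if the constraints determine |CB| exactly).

|CB| ∈ [0, 99]  (≈ [0.0000, 99.0000])

|AB| ∈ [46, 50]
|BD| ∈ {49}
|CD| ∈ [46, 50]
|AD| ∈ [0, 99]
|BC| ∈ [0, 99]
|AC| ∈ [0, 149]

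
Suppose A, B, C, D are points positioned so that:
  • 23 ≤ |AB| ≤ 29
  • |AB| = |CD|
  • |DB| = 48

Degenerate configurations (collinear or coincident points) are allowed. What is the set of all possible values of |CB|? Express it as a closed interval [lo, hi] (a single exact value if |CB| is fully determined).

|CB| ∈ [19, 77]  (≈ [19.0000, 77.0000])

|AB| ∈ [23, 29]
|BD| ∈ {48}
|CD| ∈ [23, 29]
|AD| ∈ [19, 77]
|BC| ∈ [19, 77]
|AC| ∈ [0, 106]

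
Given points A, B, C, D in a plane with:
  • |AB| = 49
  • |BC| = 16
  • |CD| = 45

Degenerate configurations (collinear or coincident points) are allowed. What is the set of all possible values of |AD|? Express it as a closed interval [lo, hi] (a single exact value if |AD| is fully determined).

|AB| ∈ {49}
|BC| ∈ {16}
|CD| ∈ {45}
|AC| ∈ [33, 65]
|BD| ∈ [29, 61]
|AD| ∈ [0, 110]

|AD| ∈ [0, 110]  (≈ [0.0000, 110.0000])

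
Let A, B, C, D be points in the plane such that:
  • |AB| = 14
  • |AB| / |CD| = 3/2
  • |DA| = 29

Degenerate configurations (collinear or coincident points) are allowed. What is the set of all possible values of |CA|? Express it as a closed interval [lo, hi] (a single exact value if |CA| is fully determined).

|CA| ∈ [59/3, 115/3]  (≈ [19.6667, 38.3333])

|AB| ∈ {14}
|AD| ∈ {29}
|CD| ∈ {28/3}
|BD| ∈ [15, 43]
|AC| ∈ [59/3, 115/3]
|BC| ∈ [17/3, 157/3]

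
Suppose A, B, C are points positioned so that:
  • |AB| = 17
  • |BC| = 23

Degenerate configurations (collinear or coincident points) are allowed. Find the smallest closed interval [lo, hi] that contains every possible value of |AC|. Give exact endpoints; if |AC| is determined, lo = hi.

|AB| ∈ {17}
|BC| ∈ {23}
|AC| ∈ [6, 40]

|AC| ∈ [6, 40]  (≈ [6.0000, 40.0000])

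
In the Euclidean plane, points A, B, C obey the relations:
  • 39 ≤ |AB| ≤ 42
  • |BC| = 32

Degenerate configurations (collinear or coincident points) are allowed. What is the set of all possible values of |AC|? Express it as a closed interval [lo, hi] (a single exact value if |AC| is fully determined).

|AB| ∈ [39, 42]
|BC| ∈ {32}
|AC| ∈ [7, 74]

|AC| ∈ [7, 74]  (≈ [7.0000, 74.0000])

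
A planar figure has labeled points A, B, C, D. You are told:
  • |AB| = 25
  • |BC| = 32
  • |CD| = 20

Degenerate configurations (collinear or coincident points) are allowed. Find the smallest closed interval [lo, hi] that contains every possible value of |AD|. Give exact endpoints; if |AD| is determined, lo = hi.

|AB| ∈ {25}
|BC| ∈ {32}
|CD| ∈ {20}
|AC| ∈ [7, 57]
|BD| ∈ [12, 52]
|AD| ∈ [0, 77]

|AD| ∈ [0, 77]  (≈ [0.0000, 77.0000])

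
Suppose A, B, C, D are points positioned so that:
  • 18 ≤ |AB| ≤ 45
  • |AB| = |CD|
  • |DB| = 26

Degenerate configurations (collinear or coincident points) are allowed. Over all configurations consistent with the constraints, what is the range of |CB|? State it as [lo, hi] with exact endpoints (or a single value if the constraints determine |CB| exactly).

|AB| ∈ [18, 45]
|BD| ∈ {26}
|CD| ∈ [18, 45]
|AD| ∈ [0, 71]
|BC| ∈ [0, 71]
|AC| ∈ [0, 116]

|CB| ∈ [0, 71]  (≈ [0.0000, 71.0000])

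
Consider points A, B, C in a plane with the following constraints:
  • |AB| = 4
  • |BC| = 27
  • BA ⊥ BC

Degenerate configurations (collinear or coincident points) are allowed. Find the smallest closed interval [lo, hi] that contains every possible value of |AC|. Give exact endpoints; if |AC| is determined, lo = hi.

|AB| ∈ {4}
|BC| ∈ {27}
|AC| ∈ {√(745)}

|AC| = √(745)  (≈ 27.2947)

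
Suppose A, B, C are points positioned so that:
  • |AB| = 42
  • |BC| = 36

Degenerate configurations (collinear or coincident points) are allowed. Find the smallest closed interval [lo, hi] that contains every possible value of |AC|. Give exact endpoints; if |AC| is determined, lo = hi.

|AB| ∈ {42}
|BC| ∈ {36}
|AC| ∈ [6, 78]

|AC| ∈ [6, 78]  (≈ [6.0000, 78.0000])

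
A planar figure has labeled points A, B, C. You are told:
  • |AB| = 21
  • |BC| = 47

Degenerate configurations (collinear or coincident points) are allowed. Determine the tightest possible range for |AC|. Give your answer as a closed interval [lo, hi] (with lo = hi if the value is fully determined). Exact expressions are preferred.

|AB| ∈ {21}
|BC| ∈ {47}
|AC| ∈ [26, 68]

|AC| ∈ [26, 68]  (≈ [26.0000, 68.0000])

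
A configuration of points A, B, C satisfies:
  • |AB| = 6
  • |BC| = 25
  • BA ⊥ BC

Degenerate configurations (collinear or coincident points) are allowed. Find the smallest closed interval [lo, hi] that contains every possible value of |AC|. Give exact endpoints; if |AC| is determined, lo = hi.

|AC| = √(661)  (≈ 25.7099)

|AB| ∈ {6}
|BC| ∈ {25}
|AC| ∈ {√(661)}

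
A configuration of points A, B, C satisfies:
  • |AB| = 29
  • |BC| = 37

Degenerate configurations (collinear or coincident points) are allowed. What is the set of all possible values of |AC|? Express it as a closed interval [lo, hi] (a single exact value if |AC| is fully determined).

|AC| ∈ [8, 66]  (≈ [8.0000, 66.0000])

|AB| ∈ {29}
|BC| ∈ {37}
|AC| ∈ [8, 66]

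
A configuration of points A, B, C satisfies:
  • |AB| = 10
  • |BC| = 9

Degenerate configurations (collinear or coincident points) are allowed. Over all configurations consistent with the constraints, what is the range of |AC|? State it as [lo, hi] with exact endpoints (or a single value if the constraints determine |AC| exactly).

|AC| ∈ [1, 19]  (≈ [1.0000, 19.0000])

|AB| ∈ {10}
|BC| ∈ {9}
|AC| ∈ [1, 19]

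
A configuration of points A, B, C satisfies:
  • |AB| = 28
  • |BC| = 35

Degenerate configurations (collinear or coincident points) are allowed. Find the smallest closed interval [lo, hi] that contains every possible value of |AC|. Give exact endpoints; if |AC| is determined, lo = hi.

|AC| ∈ [7, 63]  (≈ [7.0000, 63.0000])

|AB| ∈ {28}
|BC| ∈ {35}
|AC| ∈ [7, 63]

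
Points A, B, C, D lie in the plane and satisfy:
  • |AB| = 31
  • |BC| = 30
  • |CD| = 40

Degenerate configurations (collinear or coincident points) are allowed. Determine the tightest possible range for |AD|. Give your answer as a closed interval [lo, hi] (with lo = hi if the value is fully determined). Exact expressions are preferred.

|AD| ∈ [0, 101]  (≈ [0.0000, 101.0000])

|AB| ∈ {31}
|BC| ∈ {30}
|CD| ∈ {40}
|AC| ∈ [1, 61]
|BD| ∈ [10, 70]
|AD| ∈ [0, 101]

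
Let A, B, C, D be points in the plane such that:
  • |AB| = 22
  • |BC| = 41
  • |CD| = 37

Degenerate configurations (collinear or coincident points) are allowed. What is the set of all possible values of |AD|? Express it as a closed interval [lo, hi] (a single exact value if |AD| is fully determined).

|AB| ∈ {22}
|BC| ∈ {41}
|CD| ∈ {37}
|AC| ∈ [19, 63]
|BD| ∈ [4, 78]
|AD| ∈ [0, 100]

|AD| ∈ [0, 100]  (≈ [0.0000, 100.0000])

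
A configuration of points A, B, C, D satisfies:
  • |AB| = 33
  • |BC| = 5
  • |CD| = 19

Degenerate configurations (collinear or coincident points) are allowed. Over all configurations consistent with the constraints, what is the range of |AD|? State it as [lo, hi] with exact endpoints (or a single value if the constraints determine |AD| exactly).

|AB| ∈ {33}
|BC| ∈ {5}
|CD| ∈ {19}
|AC| ∈ [28, 38]
|BD| ∈ [14, 24]
|AD| ∈ [9, 57]

|AD| ∈ [9, 57]  (≈ [9.0000, 57.0000])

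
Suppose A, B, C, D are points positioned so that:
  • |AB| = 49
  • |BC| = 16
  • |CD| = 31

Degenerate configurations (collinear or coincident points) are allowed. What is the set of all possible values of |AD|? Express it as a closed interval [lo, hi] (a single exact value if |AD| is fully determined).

|AD| ∈ [2, 96]  (≈ [2.0000, 96.0000])

|AB| ∈ {49}
|BC| ∈ {16}
|CD| ∈ {31}
|AC| ∈ [33, 65]
|BD| ∈ [15, 47]
|AD| ∈ [2, 96]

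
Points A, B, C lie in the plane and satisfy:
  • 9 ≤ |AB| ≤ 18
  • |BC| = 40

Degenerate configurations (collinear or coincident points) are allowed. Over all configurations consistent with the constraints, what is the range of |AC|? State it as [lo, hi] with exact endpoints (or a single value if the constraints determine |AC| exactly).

|AC| ∈ [22, 58]  (≈ [22.0000, 58.0000])

|AB| ∈ [9, 18]
|BC| ∈ {40}
|AC| ∈ [22, 58]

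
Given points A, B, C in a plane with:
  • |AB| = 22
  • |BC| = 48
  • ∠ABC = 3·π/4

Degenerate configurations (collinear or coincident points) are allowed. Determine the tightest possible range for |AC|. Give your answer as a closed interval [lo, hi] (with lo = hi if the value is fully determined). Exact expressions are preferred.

|AC| = 2·√(264·√(2) + 697)  (≈ 65.4325)

|AB| ∈ {22}
|BC| ∈ {48}
|AC| ∈ {2·√(264·√(2) + 697)}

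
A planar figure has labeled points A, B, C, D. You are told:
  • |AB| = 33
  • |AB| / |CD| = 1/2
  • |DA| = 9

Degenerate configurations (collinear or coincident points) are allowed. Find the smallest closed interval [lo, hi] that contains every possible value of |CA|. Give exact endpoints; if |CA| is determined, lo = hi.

|CA| ∈ [57, 75]  (≈ [57.0000, 75.0000])

|AB| ∈ {33}
|AD| ∈ {9}
|CD| ∈ {66}
|BD| ∈ [24, 42]
|AC| ∈ [57, 75]
|BC| ∈ [24, 108]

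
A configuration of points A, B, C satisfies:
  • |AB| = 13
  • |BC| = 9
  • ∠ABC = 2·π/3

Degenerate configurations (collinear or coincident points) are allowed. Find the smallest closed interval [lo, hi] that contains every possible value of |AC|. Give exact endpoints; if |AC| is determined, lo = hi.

|AC| = √(367)  (≈ 19.1572)

|AB| ∈ {13}
|BC| ∈ {9}
|AC| ∈ {√(367)}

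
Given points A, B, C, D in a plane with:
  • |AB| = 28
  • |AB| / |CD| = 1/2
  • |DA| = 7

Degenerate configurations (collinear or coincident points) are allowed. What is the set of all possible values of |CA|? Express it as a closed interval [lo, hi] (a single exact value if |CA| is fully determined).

|CA| ∈ [49, 63]  (≈ [49.0000, 63.0000])

|AB| ∈ {28}
|AD| ∈ {7}
|CD| ∈ {56}
|BD| ∈ [21, 35]
|AC| ∈ [49, 63]
|BC| ∈ [21, 91]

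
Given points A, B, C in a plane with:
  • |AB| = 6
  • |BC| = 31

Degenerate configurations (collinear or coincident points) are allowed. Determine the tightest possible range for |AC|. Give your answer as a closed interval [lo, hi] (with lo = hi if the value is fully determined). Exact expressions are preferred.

|AB| ∈ {6}
|BC| ∈ {31}
|AC| ∈ [25, 37]

|AC| ∈ [25, 37]  (≈ [25.0000, 37.0000])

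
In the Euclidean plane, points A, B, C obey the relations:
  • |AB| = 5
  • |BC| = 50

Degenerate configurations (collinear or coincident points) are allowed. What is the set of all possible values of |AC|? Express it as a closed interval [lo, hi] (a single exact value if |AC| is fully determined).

|AB| ∈ {5}
|BC| ∈ {50}
|AC| ∈ [45, 55]

|AC| ∈ [45, 55]  (≈ [45.0000, 55.0000])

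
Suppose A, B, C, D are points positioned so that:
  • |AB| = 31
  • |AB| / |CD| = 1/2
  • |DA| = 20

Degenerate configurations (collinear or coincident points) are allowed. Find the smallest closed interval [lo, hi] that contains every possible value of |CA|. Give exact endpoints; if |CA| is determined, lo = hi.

|AB| ∈ {31}
|AD| ∈ {20}
|CD| ∈ {62}
|BD| ∈ [11, 51]
|AC| ∈ [42, 82]
|BC| ∈ [11, 113]

|CA| ∈ [42, 82]  (≈ [42.0000, 82.0000])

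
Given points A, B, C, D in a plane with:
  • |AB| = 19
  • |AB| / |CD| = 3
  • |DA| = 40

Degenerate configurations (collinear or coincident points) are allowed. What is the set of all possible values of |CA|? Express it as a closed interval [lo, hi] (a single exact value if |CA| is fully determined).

|AB| ∈ {19}
|AD| ∈ {40}
|CD| ∈ {19/3}
|BD| ∈ [21, 59]
|AC| ∈ [101/3, 139/3]
|BC| ∈ [44/3, 196/3]

|CA| ∈ [101/3, 139/3]  (≈ [33.6667, 46.3333])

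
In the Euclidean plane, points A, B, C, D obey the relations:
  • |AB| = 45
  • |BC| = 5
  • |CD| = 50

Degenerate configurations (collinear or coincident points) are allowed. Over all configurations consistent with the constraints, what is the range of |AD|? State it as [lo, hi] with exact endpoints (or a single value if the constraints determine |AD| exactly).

|AB| ∈ {45}
|BC| ∈ {5}
|CD| ∈ {50}
|AC| ∈ [40, 50]
|BD| ∈ [45, 55]
|AD| ∈ [0, 100]

|AD| ∈ [0, 100]  (≈ [0.0000, 100.0000])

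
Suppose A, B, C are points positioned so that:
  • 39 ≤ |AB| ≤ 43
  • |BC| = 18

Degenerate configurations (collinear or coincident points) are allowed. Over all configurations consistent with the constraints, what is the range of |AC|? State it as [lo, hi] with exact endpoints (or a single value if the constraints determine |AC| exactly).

|AC| ∈ [21, 61]  (≈ [21.0000, 61.0000])

|AB| ∈ [39, 43]
|BC| ∈ {18}
|AC| ∈ [21, 61]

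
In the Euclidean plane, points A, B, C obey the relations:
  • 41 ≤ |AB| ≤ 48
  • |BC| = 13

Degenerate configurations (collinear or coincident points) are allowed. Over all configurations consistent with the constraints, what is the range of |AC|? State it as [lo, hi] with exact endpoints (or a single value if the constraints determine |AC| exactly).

|AC| ∈ [28, 61]  (≈ [28.0000, 61.0000])

|AB| ∈ [41, 48]
|BC| ∈ {13}
|AC| ∈ [28, 61]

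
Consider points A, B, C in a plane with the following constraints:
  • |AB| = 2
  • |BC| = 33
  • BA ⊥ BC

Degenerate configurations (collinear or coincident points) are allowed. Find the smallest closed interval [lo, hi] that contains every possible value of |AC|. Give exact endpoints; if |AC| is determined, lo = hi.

|AC| = √(1093)  (≈ 33.0606)

|AB| ∈ {2}
|BC| ∈ {33}
|AC| ∈ {√(1093)}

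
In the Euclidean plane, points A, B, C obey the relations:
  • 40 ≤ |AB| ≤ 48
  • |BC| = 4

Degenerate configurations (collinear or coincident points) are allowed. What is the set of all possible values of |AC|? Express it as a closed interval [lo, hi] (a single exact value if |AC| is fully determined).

|AC| ∈ [36, 52]  (≈ [36.0000, 52.0000])

|AB| ∈ [40, 48]
|BC| ∈ {4}
|AC| ∈ [36, 52]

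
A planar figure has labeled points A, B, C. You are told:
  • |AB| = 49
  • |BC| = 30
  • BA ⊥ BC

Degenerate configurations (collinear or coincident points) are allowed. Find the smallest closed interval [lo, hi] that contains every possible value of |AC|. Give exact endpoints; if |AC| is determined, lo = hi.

|AC| = √(3301)  (≈ 57.4543)

|AB| ∈ {49}
|BC| ∈ {30}
|AC| ∈ {√(3301)}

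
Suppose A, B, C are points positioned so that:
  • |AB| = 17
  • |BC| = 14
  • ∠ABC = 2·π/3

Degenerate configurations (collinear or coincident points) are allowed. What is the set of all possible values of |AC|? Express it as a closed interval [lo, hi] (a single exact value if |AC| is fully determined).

|AB| ∈ {17}
|BC| ∈ {14}
|AC| ∈ {√(723)}

|AC| = √(723)  (≈ 26.8887)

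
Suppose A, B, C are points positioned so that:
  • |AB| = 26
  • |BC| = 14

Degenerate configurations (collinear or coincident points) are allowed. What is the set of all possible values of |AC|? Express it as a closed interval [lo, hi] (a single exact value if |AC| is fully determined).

|AB| ∈ {26}
|BC| ∈ {14}
|AC| ∈ [12, 40]

|AC| ∈ [12, 40]  (≈ [12.0000, 40.0000])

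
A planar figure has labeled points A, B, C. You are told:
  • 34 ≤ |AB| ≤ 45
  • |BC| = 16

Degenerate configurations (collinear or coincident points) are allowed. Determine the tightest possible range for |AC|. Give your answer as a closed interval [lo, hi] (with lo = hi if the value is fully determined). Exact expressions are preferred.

|AC| ∈ [18, 61]  (≈ [18.0000, 61.0000])

|AB| ∈ [34, 45]
|BC| ∈ {16}
|AC| ∈ [18, 61]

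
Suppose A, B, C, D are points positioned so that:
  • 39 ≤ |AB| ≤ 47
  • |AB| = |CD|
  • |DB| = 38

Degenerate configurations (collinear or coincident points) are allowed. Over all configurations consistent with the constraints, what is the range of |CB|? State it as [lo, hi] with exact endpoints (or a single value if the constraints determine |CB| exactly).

|AB| ∈ [39, 47]
|BD| ∈ {38}
|CD| ∈ [39, 47]
|AD| ∈ [1, 85]
|BC| ∈ [1, 85]
|AC| ∈ [0, 132]

|CB| ∈ [1, 85]  (≈ [1.0000, 85.0000])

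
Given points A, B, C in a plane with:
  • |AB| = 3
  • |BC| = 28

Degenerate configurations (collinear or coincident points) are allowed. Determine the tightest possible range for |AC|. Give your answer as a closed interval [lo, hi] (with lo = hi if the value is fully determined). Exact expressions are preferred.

|AC| ∈ [25, 31]  (≈ [25.0000, 31.0000])

|AB| ∈ {3}
|BC| ∈ {28}
|AC| ∈ [25, 31]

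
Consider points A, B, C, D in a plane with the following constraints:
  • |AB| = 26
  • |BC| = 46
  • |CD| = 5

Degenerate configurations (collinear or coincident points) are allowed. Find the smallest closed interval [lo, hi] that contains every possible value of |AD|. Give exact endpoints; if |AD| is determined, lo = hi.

|AD| ∈ [15, 77]  (≈ [15.0000, 77.0000])

|AB| ∈ {26}
|BC| ∈ {46}
|CD| ∈ {5}
|AC| ∈ [20, 72]
|BD| ∈ [41, 51]
|AD| ∈ [15, 77]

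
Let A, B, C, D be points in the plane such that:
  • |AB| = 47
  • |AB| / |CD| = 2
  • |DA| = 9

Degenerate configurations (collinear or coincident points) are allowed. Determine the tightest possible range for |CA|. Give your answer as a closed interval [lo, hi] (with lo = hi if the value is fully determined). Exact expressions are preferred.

|AB| ∈ {47}
|AD| ∈ {9}
|CD| ∈ {47/2}
|BD| ∈ [38, 56]
|AC| ∈ [29/2, 65/2]
|BC| ∈ [29/2, 159/2]

|CA| ∈ [29/2, 65/2]  (≈ [14.5000, 32.5000])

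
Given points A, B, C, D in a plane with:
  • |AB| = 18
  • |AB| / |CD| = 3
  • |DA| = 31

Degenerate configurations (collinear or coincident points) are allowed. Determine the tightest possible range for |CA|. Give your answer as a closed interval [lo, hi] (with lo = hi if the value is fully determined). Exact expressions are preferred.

|AB| ∈ {18}
|AD| ∈ {31}
|CD| ∈ {6}
|BD| ∈ [13, 49]
|AC| ∈ [25, 37]
|BC| ∈ [7, 55]

|CA| ∈ [25, 37]  (≈ [25.0000, 37.0000])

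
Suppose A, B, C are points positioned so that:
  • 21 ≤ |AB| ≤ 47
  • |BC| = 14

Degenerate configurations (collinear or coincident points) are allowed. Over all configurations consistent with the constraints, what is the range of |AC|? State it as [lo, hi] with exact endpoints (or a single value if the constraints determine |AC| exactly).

|AB| ∈ [21, 47]
|BC| ∈ {14}
|AC| ∈ [7, 61]

|AC| ∈ [7, 61]  (≈ [7.0000, 61.0000])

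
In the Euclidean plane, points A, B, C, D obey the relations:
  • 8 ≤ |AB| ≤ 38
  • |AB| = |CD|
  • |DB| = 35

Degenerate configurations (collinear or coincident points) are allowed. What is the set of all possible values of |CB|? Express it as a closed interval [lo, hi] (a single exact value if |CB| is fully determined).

|AB| ∈ [8, 38]
|BD| ∈ {35}
|CD| ∈ [8, 38]
|AD| ∈ [0, 73]
|BC| ∈ [0, 73]
|AC| ∈ [0, 111]

|CB| ∈ [0, 73]  (≈ [0.0000, 73.0000])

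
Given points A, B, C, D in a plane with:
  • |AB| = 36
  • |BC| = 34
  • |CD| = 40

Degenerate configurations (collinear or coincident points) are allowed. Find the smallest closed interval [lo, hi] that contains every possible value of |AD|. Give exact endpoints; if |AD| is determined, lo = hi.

|AD| ∈ [0, 110]  (≈ [0.0000, 110.0000])

|AB| ∈ {36}
|BC| ∈ {34}
|CD| ∈ {40}
|AC| ∈ [2, 70]
|BD| ∈ [6, 74]
|AD| ∈ [0, 110]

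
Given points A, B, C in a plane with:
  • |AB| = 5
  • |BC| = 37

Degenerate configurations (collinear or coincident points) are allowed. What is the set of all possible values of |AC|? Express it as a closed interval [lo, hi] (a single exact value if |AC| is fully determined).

|AB| ∈ {5}
|BC| ∈ {37}
|AC| ∈ [32, 42]

|AC| ∈ [32, 42]  (≈ [32.0000, 42.0000])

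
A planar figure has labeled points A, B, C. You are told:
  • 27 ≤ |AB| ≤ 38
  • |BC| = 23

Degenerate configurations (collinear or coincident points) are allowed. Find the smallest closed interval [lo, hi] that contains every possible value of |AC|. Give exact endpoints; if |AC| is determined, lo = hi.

|AB| ∈ [27, 38]
|BC| ∈ {23}
|AC| ∈ [4, 61]

|AC| ∈ [4, 61]  (≈ [4.0000, 61.0000])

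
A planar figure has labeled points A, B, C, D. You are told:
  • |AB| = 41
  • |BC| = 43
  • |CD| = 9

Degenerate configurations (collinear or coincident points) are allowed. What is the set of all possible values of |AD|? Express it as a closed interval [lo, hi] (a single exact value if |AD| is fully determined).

|AD| ∈ [0, 93]  (≈ [0.0000, 93.0000])

|AB| ∈ {41}
|BC| ∈ {43}
|CD| ∈ {9}
|AC| ∈ [2, 84]
|BD| ∈ [34, 52]
|AD| ∈ [0, 93]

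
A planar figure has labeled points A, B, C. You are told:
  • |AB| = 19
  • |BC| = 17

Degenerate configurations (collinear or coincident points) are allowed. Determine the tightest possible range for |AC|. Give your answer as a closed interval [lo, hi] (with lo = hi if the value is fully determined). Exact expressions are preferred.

|AB| ∈ {19}
|BC| ∈ {17}
|AC| ∈ [2, 36]

|AC| ∈ [2, 36]  (≈ [2.0000, 36.0000])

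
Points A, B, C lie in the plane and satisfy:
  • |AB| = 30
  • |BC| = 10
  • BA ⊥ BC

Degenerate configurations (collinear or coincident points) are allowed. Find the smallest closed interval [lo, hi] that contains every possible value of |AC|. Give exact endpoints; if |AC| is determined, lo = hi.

|AB| ∈ {30}
|BC| ∈ {10}
|AC| ∈ {10·√(10)}

|AC| = 10·√(10)  (≈ 31.6228)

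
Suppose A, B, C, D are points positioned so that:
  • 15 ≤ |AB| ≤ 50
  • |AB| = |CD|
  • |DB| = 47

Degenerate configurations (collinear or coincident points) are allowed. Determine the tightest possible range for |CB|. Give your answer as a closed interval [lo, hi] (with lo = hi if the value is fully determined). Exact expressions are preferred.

|AB| ∈ [15, 50]
|BD| ∈ {47}
|CD| ∈ [15, 50]
|AD| ∈ [0, 97]
|BC| ∈ [0, 97]
|AC| ∈ [0, 147]

|CB| ∈ [0, 97]  (≈ [0.0000, 97.0000])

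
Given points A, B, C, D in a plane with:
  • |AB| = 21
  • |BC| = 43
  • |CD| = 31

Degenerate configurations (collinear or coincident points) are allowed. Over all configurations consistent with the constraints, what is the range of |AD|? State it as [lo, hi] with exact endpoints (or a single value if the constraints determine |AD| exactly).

|AB| ∈ {21}
|BC| ∈ {43}
|CD| ∈ {31}
|AC| ∈ [22, 64]
|BD| ∈ [12, 74]
|AD| ∈ [0, 95]

|AD| ∈ [0, 95]  (≈ [0.0000, 95.0000])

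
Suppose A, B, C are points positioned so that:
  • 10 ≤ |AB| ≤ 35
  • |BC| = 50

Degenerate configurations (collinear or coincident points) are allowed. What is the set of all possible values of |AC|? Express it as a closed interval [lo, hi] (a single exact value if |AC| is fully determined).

|AB| ∈ [10, 35]
|BC| ∈ {50}
|AC| ∈ [15, 85]

|AC| ∈ [15, 85]  (≈ [15.0000, 85.0000])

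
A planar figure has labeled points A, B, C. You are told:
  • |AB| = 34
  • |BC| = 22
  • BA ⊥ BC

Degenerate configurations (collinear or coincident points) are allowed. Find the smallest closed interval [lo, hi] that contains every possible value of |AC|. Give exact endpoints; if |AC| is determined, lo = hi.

|AB| ∈ {34}
|BC| ∈ {22}
|AC| ∈ {2·√(410)}

|AC| = 2·√(410)  (≈ 40.4969)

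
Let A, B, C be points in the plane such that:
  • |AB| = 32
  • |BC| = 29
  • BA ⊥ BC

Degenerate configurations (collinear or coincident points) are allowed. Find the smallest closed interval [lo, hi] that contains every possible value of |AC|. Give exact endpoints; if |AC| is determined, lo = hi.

|AC| = √(1865)  (≈ 43.1856)

|AB| ∈ {32}
|BC| ∈ {29}
|AC| ∈ {√(1865)}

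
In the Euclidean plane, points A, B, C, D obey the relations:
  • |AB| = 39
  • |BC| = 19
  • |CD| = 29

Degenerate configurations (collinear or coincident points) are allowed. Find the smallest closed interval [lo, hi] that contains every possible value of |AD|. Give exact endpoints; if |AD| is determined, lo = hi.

|AB| ∈ {39}
|BC| ∈ {19}
|CD| ∈ {29}
|AC| ∈ [20, 58]
|BD| ∈ [10, 48]
|AD| ∈ [0, 87]

|AD| ∈ [0, 87]  (≈ [0.0000, 87.0000])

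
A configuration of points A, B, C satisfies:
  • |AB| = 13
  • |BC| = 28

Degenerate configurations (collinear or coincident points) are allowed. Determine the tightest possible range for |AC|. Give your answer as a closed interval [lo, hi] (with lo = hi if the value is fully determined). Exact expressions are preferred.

|AB| ∈ {13}
|BC| ∈ {28}
|AC| ∈ [15, 41]

|AC| ∈ [15, 41]  (≈ [15.0000, 41.0000])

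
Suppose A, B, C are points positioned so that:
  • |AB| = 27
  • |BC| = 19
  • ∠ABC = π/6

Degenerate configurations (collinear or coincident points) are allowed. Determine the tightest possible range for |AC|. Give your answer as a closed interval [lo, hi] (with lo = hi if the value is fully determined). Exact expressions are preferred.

|AB| ∈ {27}
|BC| ∈ {19}
|AC| ∈ {√(1090 - 513·√(3))}

|AC| = √(1090 - 513·√(3))  (≈ 14.1936)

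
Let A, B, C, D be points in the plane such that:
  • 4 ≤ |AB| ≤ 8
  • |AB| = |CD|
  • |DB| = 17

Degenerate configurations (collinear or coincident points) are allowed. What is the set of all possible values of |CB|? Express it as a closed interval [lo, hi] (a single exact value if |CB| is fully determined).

|CB| ∈ [9, 25]  (≈ [9.0000, 25.0000])

|AB| ∈ [4, 8]
|BD| ∈ {17}
|CD| ∈ [4, 8]
|AD| ∈ [9, 25]
|BC| ∈ [9, 25]
|AC| ∈ [1, 33]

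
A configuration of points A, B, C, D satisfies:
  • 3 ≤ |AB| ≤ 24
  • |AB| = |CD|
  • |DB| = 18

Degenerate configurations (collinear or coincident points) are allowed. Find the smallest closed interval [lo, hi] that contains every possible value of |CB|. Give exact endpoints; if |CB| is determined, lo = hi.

|AB| ∈ [3, 24]
|BD| ∈ {18}
|CD| ∈ [3, 24]
|AD| ∈ [0, 42]
|BC| ∈ [0, 42]
|AC| ∈ [0, 66]

|CB| ∈ [0, 42]  (≈ [0.0000, 42.0000])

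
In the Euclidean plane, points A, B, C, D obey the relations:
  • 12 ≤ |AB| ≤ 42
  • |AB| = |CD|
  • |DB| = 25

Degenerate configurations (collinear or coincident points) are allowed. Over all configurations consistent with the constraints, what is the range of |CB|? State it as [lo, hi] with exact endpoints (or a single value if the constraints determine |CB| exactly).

|AB| ∈ [12, 42]
|BD| ∈ {25}
|CD| ∈ [12, 42]
|AD| ∈ [0, 67]
|BC| ∈ [0, 67]
|AC| ∈ [0, 109]

|CB| ∈ [0, 67]  (≈ [0.0000, 67.0000])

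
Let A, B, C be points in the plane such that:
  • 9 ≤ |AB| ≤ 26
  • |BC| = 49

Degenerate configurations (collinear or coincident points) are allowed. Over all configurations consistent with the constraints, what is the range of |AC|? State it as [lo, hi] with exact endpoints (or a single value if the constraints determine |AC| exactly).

|AB| ∈ [9, 26]
|BC| ∈ {49}
|AC| ∈ [23, 75]

|AC| ∈ [23, 75]  (≈ [23.0000, 75.0000])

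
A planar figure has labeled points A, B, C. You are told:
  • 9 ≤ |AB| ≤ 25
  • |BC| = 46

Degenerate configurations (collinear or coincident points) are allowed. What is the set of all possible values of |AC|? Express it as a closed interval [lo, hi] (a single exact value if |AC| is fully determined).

|AC| ∈ [21, 71]  (≈ [21.0000, 71.0000])

|AB| ∈ [9, 25]
|BC| ∈ {46}
|AC| ∈ [21, 71]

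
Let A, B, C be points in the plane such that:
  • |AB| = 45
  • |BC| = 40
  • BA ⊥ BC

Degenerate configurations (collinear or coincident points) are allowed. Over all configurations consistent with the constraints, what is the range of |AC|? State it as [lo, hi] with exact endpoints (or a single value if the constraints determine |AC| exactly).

|AC| = 5·√(145)  (≈ 60.2080)

|AB| ∈ {45}
|BC| ∈ {40}
|AC| ∈ {5·√(145)}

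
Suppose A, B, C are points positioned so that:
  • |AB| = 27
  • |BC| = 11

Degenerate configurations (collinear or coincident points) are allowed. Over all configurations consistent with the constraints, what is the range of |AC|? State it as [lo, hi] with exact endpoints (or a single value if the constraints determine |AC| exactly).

|AB| ∈ {27}
|BC| ∈ {11}
|AC| ∈ [16, 38]

|AC| ∈ [16, 38]  (≈ [16.0000, 38.0000])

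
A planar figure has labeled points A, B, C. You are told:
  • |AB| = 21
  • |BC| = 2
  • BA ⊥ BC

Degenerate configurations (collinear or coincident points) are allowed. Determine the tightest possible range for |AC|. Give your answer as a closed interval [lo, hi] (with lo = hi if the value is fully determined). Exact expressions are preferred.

|AC| = √(445)  (≈ 21.0950)

|AB| ∈ {21}
|BC| ∈ {2}
|AC| ∈ {√(445)}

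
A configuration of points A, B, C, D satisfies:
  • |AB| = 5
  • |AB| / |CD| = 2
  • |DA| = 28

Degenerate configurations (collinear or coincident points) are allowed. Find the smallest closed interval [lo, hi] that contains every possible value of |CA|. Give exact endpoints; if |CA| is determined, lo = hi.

|AB| ∈ {5}
|AD| ∈ {28}
|CD| ∈ {5/2}
|BD| ∈ [23, 33]
|AC| ∈ [51/2, 61/2]
|BC| ∈ [41/2, 71/2]

|CA| ∈ [51/2, 61/2]  (≈ [25.5000, 30.5000])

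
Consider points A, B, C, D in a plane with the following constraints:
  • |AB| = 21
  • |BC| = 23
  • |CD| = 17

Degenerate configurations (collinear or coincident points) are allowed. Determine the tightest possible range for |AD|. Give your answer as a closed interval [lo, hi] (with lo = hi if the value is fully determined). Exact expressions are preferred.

|AD| ∈ [0, 61]  (≈ [0.0000, 61.0000])

|AB| ∈ {21}
|BC| ∈ {23}
|CD| ∈ {17}
|AC| ∈ [2, 44]
|BD| ∈ [6, 40]
|AD| ∈ [0, 61]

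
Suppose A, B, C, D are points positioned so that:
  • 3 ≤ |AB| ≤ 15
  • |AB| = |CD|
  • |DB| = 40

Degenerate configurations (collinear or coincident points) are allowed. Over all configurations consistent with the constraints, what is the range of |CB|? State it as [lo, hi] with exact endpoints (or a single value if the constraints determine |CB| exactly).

|CB| ∈ [25, 55]  (≈ [25.0000, 55.0000])

|AB| ∈ [3, 15]
|BD| ∈ {40}
|CD| ∈ [3, 15]
|AD| ∈ [25, 55]
|BC| ∈ [25, 55]
|AC| ∈ [10, 70]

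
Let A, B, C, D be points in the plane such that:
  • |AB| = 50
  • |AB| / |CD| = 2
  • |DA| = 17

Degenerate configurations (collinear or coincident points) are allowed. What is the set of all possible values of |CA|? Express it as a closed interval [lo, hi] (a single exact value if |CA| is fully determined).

|CA| ∈ [8, 42]  (≈ [8.0000, 42.0000])

|AB| ∈ {50}
|AD| ∈ {17}
|CD| ∈ {25}
|BD| ∈ [33, 67]
|AC| ∈ [8, 42]
|BC| ∈ [8, 92]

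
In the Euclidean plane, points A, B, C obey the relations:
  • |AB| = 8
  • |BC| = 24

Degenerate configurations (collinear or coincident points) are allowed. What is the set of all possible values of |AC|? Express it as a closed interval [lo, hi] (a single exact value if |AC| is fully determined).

|AB| ∈ {8}
|BC| ∈ {24}
|AC| ∈ [16, 32]

|AC| ∈ [16, 32]  (≈ [16.0000, 32.0000])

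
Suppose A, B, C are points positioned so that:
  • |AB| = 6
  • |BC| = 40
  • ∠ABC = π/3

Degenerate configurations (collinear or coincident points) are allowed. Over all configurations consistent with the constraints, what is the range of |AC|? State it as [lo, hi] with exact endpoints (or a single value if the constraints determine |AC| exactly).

|AC| = 2·√(349)  (≈ 37.3631)

|AB| ∈ {6}
|BC| ∈ {40}
|AC| ∈ {2·√(349)}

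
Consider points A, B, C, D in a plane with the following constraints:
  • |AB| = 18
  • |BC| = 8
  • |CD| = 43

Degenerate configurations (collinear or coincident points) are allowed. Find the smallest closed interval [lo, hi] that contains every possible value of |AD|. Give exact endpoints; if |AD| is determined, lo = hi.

|AD| ∈ [17, 69]  (≈ [17.0000, 69.0000])

|AB| ∈ {18}
|BC| ∈ {8}
|CD| ∈ {43}
|AC| ∈ [10, 26]
|BD| ∈ [35, 51]
|AD| ∈ [17, 69]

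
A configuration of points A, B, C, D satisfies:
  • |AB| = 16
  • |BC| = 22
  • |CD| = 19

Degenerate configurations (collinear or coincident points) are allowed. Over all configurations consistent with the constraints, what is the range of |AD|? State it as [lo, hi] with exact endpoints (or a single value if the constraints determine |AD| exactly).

|AD| ∈ [0, 57]  (≈ [0.0000, 57.0000])

|AB| ∈ {16}
|BC| ∈ {22}
|CD| ∈ {19}
|AC| ∈ [6, 38]
|BD| ∈ [3, 41]
|AD| ∈ [0, 57]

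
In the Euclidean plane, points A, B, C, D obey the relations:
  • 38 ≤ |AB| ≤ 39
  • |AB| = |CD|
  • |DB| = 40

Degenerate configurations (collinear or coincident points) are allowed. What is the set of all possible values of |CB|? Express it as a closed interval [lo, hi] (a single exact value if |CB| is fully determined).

|CB| ∈ [1, 79]  (≈ [1.0000, 79.0000])

|AB| ∈ [38, 39]
|BD| ∈ {40}
|CD| ∈ [38, 39]
|AD| ∈ [1, 79]
|BC| ∈ [1, 79]
|AC| ∈ [0, 118]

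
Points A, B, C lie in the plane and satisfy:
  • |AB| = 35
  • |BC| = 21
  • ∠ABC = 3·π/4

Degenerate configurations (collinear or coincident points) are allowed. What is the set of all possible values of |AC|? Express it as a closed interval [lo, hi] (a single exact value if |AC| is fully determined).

|AC| = 7·√(15·√(2) + 34)  (≈ 52.0139)

|AB| ∈ {35}
|BC| ∈ {21}
|AC| ∈ {7·√(15·√(2) + 34)}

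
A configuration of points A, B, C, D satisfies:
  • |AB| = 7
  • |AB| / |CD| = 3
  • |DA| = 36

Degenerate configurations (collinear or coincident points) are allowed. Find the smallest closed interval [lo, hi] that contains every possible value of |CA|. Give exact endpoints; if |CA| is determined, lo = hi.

|CA| ∈ [101/3, 115/3]  (≈ [33.6667, 38.3333])

|AB| ∈ {7}
|AD| ∈ {36}
|CD| ∈ {7/3}
|BD| ∈ [29, 43]
|AC| ∈ [101/3, 115/3]
|BC| ∈ [80/3, 136/3]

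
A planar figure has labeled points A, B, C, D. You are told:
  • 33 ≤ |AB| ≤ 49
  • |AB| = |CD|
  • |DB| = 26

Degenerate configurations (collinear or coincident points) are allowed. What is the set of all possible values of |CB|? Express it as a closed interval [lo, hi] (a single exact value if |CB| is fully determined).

|CB| ∈ [7, 75]  (≈ [7.0000, 75.0000])

|AB| ∈ [33, 49]
|BD| ∈ {26}
|CD| ∈ [33, 49]
|AD| ∈ [7, 75]
|BC| ∈ [7, 75]
|AC| ∈ [0, 124]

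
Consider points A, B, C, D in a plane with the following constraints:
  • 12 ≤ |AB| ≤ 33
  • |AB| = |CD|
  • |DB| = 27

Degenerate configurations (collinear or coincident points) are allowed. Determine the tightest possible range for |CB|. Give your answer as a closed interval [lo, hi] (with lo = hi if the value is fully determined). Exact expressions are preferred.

|AB| ∈ [12, 33]
|BD| ∈ {27}
|CD| ∈ [12, 33]
|AD| ∈ [0, 60]
|BC| ∈ [0, 60]
|AC| ∈ [0, 93]

|CB| ∈ [0, 60]  (≈ [0.0000, 60.0000])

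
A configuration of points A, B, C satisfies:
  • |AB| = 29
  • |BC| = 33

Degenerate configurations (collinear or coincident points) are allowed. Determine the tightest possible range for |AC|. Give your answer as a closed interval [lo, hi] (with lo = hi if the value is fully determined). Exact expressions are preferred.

|AC| ∈ [4, 62]  (≈ [4.0000, 62.0000])

|AB| ∈ {29}
|BC| ∈ {33}
|AC| ∈ [4, 62]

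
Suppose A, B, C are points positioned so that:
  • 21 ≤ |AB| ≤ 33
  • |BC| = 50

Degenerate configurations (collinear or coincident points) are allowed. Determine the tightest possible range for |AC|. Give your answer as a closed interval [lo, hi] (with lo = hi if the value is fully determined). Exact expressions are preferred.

|AB| ∈ [21, 33]
|BC| ∈ {50}
|AC| ∈ [17, 83]

|AC| ∈ [17, 83]  (≈ [17.0000, 83.0000])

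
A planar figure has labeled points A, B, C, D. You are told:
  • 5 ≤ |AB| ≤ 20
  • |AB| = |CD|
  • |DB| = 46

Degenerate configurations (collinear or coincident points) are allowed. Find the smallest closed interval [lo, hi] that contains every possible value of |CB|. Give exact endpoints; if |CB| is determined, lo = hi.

|CB| ∈ [26, 66]  (≈ [26.0000, 66.0000])

|AB| ∈ [5, 20]
|BD| ∈ {46}
|CD| ∈ [5, 20]
|AD| ∈ [26, 66]
|BC| ∈ [26, 66]
|AC| ∈ [6, 86]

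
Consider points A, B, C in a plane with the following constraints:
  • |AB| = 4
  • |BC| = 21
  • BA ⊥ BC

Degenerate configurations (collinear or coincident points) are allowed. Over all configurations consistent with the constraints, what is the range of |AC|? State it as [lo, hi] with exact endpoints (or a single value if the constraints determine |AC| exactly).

|AB| ∈ {4}
|BC| ∈ {21}
|AC| ∈ {√(457)}

|AC| = √(457)  (≈ 21.3776)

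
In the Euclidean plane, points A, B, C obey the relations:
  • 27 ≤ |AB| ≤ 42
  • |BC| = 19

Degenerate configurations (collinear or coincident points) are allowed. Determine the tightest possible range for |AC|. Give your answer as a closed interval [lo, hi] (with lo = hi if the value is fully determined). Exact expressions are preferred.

|AB| ∈ [27, 42]
|BC| ∈ {19}
|AC| ∈ [8, 61]

|AC| ∈ [8, 61]  (≈ [8.0000, 61.0000])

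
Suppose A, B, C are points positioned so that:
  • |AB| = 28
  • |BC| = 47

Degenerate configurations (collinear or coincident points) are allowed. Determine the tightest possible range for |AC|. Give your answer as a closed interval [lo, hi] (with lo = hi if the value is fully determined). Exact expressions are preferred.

|AC| ∈ [19, 75]  (≈ [19.0000, 75.0000])

|AB| ∈ {28}
|BC| ∈ {47}
|AC| ∈ [19, 75]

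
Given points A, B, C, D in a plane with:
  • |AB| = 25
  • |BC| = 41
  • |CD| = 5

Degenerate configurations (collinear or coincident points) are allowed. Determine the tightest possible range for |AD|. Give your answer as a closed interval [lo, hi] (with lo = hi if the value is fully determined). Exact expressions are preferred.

|AB| ∈ {25}
|BC| ∈ {41}
|CD| ∈ {5}
|AC| ∈ [16, 66]
|BD| ∈ [36, 46]
|AD| ∈ [11, 71]

|AD| ∈ [11, 71]  (≈ [11.0000, 71.0000])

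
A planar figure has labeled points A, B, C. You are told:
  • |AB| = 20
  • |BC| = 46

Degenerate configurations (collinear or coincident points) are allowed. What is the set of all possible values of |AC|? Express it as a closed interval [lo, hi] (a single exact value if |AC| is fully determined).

|AC| ∈ [26, 66]  (≈ [26.0000, 66.0000])

|AB| ∈ {20}
|BC| ∈ {46}
|AC| ∈ [26, 66]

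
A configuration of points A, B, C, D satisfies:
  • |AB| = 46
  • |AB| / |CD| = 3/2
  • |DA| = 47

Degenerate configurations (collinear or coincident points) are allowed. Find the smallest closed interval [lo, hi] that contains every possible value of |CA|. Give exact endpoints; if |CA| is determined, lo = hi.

|CA| ∈ [49/3, 233/3]  (≈ [16.3333, 77.6667])

|AB| ∈ {46}
|AD| ∈ {47}
|CD| ∈ {92/3}
|BD| ∈ [1, 93]
|AC| ∈ [49/3, 233/3]
|BC| ∈ [0, 371/3]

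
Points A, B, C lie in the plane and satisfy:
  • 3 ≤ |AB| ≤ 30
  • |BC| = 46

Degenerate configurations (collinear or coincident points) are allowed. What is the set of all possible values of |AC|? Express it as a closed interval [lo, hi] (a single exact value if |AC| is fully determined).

|AB| ∈ [3, 30]
|BC| ∈ {46}
|AC| ∈ [16, 76]

|AC| ∈ [16, 76]  (≈ [16.0000, 76.0000])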